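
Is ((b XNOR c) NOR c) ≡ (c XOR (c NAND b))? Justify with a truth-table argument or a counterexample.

No. Counterexample: with c=0, b=0, Expression 1 = 0 but Expression 2 = 1.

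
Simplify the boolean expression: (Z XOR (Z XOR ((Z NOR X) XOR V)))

By XOR self-cancellation ((E XOR v) XOR v = E):
= ((Z NOR X) XOR V)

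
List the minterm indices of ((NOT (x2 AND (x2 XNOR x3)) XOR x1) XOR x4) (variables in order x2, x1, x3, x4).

Σm(0, 2, 5, 7, 8, 11, 13, 14) = (NOT x2 AND NOT x1 AND NOT x3 AND NOT x4) OR (NOT x2 AND NOT x1 AND x3 AND NOT x4) OR (NOT x2 AND x1 AND NOT x3 AND x4) OR (NOT x2 AND x1 AND x3 AND x4) OR (x2 AND NOT x1 AND NOT x3 AND NOT x4) OR (x2 AND NOT x1 AND x3 AND x4) OR (x2 AND x1 AND NOT x3 AND x4) OR (x2 AND x1 AND x3 AND NOT x4)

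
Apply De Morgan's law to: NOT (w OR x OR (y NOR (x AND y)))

NOT w AND NOT x AND NOT (y NOR (x AND y))
De Morgan's: NOT(OR of terms) = AND of negations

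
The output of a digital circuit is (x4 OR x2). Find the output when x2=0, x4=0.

Substituting: (0 OR 0)
= 0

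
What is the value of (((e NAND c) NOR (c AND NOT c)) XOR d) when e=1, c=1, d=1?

Substituting: (((1 NAND 1) NOR (1 AND NOT 1)) XOR 1)
= 0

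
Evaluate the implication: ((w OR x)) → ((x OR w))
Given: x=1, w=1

Antecedent ((w OR x)) = 1; consequent ((x OR w)) = 1.
1 → 1 = 1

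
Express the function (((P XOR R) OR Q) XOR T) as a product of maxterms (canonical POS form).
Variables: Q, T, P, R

ΠM(0, 3, 5, 6, 12, 13, 14, 15) = (Q OR T OR P OR R) AND (Q OR T OR NOT P OR NOT R) AND (Q OR NOT T OR P OR NOT R) AND (Q OR NOT T OR NOT P OR R) AND (NOT Q OR NOT T OR P OR R) AND (NOT Q OR NOT T OR P OR NOT R) AND (NOT Q OR NOT T OR NOT P OR R) AND (NOT Q OR NOT T OR NOT P OR NOT R)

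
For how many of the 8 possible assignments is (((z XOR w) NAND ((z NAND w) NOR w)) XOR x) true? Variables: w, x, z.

Satisfying assignments: (0,0,0), (0,0,1), (1,0,0), (1,0,1)
Count: 4 out of 8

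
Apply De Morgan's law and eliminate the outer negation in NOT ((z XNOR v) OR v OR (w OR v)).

NOT (z XNOR v) AND NOT v AND NOT (w OR v)
De Morgan's: NOT(OR of terms) = AND of negations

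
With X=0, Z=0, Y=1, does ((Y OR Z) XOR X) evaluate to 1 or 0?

Substituting: ((1 OR 0) XOR 0)
= 1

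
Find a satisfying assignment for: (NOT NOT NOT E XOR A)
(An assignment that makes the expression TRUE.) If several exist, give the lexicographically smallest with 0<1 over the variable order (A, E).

A=0, E=0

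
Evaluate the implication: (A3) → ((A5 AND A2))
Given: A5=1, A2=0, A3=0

Antecedent (A3) = 0; consequent ((A5 AND A2)) = 0.
0 → 0 = 1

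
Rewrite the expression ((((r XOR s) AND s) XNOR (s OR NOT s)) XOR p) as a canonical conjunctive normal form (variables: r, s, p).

(r OR s OR p) AND (r OR NOT s OR NOT p) AND (NOT r OR s OR p) AND (NOT r OR NOT s OR p)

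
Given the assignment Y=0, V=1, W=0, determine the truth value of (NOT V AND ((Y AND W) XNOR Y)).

Substituting: (NOT 1 AND ((0 AND 0) XNOR 0))
= 0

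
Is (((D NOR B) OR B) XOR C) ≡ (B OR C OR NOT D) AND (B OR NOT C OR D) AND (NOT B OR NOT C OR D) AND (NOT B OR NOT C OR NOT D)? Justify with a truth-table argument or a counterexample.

Yes, they are equivalent — the two output columns agree on all 8 assignments:
B | C | D | Expression 1 | Expression 2
---------------------------------------
0 | 0 | 0 | 1 | 1
0 | 0 | 1 | 0 | 0
0 | 1 | 0 | 0 | 0
0 | 1 | 1 | 1 | 1
1 | 0 | 0 | 1 | 1
1 | 0 | 1 | 1 | 1
1 | 1 | 0 | 0 | 0
1 | 1 | 1 | 0 | 0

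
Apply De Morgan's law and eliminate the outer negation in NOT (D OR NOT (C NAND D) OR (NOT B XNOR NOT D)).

NOT D AND (C NAND D) AND NOT (NOT B XNOR NOT D)
De Morgan's: NOT(OR of terms) = AND of negations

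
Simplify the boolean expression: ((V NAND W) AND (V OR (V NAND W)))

By absorption (E AND (E OR v) = E):
= (V NAND W)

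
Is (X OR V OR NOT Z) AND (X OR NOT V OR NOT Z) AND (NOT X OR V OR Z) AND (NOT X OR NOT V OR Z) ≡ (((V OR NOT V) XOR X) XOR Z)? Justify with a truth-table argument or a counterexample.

Yes, they are equivalent — the two output columns agree on all 8 assignments:
X | V | Z | Expression 1 | Expression 2
---------------------------------------
0 | 0 | 0 | 1 | 1
0 | 0 | 1 | 0 | 0
0 | 1 | 0 | 1 | 1
0 | 1 | 1 | 0 | 0
1 | 0 | 0 | 0 | 0
1 | 0 | 1 | 1 | 1
1 | 1 | 0 | 0 | 0
1 | 1 | 1 | 1 | 1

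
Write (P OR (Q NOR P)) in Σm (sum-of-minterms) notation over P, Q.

Σm(0, 2, 3) = (NOT P AND NOT Q) OR (P AND NOT Q) OR (P AND Q)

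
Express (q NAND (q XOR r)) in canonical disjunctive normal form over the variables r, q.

(NOT r AND NOT q) OR (r AND NOT q) OR (r AND q)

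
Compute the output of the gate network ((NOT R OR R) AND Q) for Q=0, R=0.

Substituting: ((NOT 0 OR 0) AND 0)
= 0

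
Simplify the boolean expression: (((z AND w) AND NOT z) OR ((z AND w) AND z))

By distribution ((E AND v) OR (E AND NOT v) = E):
= (z AND w)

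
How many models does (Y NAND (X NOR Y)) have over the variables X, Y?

Satisfying assignments: (0,0), (0,1), (1,0), (1,1)
Count: 4 out of 4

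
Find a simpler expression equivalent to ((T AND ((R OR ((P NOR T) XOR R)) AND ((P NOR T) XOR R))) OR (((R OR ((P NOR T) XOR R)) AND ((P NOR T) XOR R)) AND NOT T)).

By distribution ((E AND v) OR (E AND NOT v) = E) then absorption (E AND (E OR v) = E):
= ((P NOR T) XOR R)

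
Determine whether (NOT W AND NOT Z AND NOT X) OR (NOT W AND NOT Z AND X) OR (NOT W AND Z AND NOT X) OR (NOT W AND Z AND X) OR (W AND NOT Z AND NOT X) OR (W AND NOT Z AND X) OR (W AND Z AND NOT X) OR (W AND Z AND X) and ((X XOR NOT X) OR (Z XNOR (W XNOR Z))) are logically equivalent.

Yes, they are equivalent — the two output columns agree on all 8 assignments:
W | Z | X | Expression 1 | Expression 2
---------------------------------------
0 | 0 | 0 | 1 | 1
0 | 0 | 1 | 1 | 1
0 | 1 | 0 | 1 | 1
0 | 1 | 1 | 1 | 1
1 | 0 | 0 | 1 | 1
1 | 0 | 1 | 1 | 1
1 | 1 | 0 | 1 | 1
1 | 1 | 1 | 1 | 1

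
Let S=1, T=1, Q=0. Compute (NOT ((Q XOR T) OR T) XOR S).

Substituting: (NOT ((0 XOR 1) OR 1) XOR 1)
= 1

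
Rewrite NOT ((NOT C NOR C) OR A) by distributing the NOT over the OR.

NOT (NOT C NOR C) AND NOT A
De Morgan's: NOT(OR of terms) = AND of negations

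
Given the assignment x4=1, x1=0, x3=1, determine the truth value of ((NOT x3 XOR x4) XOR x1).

Substituting: ((NOT 1 XOR 1) XOR 0)
= 1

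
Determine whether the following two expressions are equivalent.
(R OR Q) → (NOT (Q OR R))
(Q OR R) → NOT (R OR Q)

Yes, Contrapositive is always equivalent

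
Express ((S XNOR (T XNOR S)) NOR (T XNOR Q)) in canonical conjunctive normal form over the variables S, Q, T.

(S OR Q OR T) AND (S OR Q OR NOT T) AND (S OR NOT Q OR NOT T) AND (NOT S OR Q OR T) AND (NOT S OR Q OR NOT T) AND (NOT S OR NOT Q OR NOT T)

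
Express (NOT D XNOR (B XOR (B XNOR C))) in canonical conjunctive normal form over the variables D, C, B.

(D OR NOT C OR B) AND (D OR NOT C OR NOT B) AND (NOT D OR C OR B) AND (NOT D OR C OR NOT B)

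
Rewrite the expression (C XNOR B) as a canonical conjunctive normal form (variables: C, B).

(C OR NOT B) AND (NOT C OR B)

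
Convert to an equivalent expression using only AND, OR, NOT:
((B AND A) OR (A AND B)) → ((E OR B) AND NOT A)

NOT ((B AND A) OR (A AND B)) OR ((E OR B) AND NOT A)
(Implication elimination: A → B = NOT A OR B)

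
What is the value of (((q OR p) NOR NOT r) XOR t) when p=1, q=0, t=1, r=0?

Substituting: (((0 OR 1) NOR NOT 0) XOR 1)
= 1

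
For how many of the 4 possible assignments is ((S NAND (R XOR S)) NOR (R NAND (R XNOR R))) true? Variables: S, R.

No assignment satisfies the expression.
Count: 0 out of 4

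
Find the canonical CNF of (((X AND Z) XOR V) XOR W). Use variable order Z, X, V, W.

(Z OR X OR V OR W) AND (Z OR X OR NOT V OR NOT W) AND (Z OR NOT X OR V OR W) AND (Z OR NOT X OR NOT V OR NOT W) AND (NOT Z OR X OR V OR W) AND (NOT Z OR X OR NOT V OR NOT W) AND (NOT Z OR NOT X OR V OR NOT W) AND (NOT Z OR NOT X OR NOT V OR W)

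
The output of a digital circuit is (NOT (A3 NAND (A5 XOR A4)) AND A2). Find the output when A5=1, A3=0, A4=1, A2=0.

Substituting: (NOT (0 NAND (1 XOR 1)) AND 0)
= 0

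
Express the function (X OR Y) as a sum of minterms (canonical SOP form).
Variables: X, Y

Σm(1, 2, 3) = (NOT X AND Y) OR (X AND NOT Y) OR (X AND Y)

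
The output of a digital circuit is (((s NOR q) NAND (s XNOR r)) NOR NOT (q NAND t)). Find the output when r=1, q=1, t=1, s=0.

Substituting: (((0 NOR 1) NAND (0 XNOR 1)) NOR NOT (1 NAND 1))
= 0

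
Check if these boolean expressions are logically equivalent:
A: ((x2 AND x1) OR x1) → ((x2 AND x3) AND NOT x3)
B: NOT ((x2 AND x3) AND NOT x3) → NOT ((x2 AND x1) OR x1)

Yes, Contrapositive is always equivalent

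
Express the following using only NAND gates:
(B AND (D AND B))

((B NAND ((D NAND B) NAND (D NAND B))) NAND (B NAND ((D NAND B) NAND (D NAND B))))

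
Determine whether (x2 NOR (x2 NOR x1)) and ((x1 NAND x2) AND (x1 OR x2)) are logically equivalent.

No. Counterexample: with x2=1, x1=0, Expression 1 = 0 but Expression 2 = 1.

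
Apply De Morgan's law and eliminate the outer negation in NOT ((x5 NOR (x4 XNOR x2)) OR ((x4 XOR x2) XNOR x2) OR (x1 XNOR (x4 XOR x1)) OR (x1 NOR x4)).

NOT (x5 NOR (x4 XNOR x2)) AND NOT ((x4 XOR x2) XNOR x2) AND NOT (x1 XNOR (x4 XOR x1)) AND NOT (x1 NOR x4)
De Morgan's: NOT(OR of terms) = AND of negations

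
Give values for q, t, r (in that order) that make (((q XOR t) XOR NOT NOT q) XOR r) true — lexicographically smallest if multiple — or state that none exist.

q=0, t=0, r=1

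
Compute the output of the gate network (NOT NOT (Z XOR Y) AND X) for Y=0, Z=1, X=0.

Substituting: (NOT NOT (1 XOR 0) AND 0)
= 0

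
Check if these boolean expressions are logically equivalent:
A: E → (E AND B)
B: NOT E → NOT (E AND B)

No, Inverse is not equivalent to original (counterexample: E=1, B=0)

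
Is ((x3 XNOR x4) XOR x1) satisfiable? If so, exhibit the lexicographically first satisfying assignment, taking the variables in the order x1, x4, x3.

x1=0, x4=0, x3=0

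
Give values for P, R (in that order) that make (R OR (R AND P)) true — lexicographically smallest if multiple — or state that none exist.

P=0, R=1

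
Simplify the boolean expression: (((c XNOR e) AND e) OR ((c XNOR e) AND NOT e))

By distribution ((E AND v) OR (E AND NOT v) = E):
= (c XNOR e)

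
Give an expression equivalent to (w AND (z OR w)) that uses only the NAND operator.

((w NAND ((z NAND z) NAND (w NAND w))) NAND (w NAND ((z NAND z) NAND (w NAND w))))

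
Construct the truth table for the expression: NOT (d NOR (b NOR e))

d | b | e | Output
------------------
0 | 0 | 0 | 1
0 | 0 | 1 | 0
0 | 1 | 0 | 0
0 | 1 | 1 | 0
1 | 0 | 0 | 1
1 | 0 | 1 | 1
1 | 1 | 0 | 1
1 | 1 | 1 | 1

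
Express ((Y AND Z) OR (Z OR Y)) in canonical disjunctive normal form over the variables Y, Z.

(NOT Y AND Z) OR (Y AND NOT Z) OR (Y AND Z)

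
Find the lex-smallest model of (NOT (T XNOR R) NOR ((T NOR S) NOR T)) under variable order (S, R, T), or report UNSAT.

S=0, R=0, T=0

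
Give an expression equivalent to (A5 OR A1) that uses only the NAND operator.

((A5 NAND A5) NAND (A1 NAND A1))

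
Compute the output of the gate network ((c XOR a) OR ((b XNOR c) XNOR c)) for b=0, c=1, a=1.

Substituting: ((1 XOR 1) OR ((0 XNOR 1) XNOR 1))
= 0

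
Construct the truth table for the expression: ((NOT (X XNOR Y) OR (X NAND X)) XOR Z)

Z | Y | X | Output
------------------
0 | 0 | 0 | 1
0 | 0 | 1 | 1
0 | 1 | 0 | 1
0 | 1 | 1 | 0
1 | 0 | 0 | 0
1 | 0 | 1 | 0
1 | 1 | 0 | 0
1 | 1 | 1 | 1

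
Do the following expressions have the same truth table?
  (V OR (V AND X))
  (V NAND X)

No. Counterexample: with X=0, V=0, Expression 1 = 0 but Expression 2 = 1.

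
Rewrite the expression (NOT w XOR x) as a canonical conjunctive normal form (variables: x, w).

(x OR NOT w) AND (NOT x OR w)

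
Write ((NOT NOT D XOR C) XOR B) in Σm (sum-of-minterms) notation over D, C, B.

Σm(1, 2, 4, 7) = (NOT D AND NOT C AND B) OR (NOT D AND C AND NOT B) OR (D AND NOT C AND NOT B) OR (D AND C AND B)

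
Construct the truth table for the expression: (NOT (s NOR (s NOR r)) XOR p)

s | p | r | Output
------------------
0 | 0 | 0 | 1
0 | 0 | 1 | 0
0 | 1 | 0 | 0
0 | 1 | 1 | 1
1 | 0 | 0 | 1
1 | 0 | 1 | 1
1 | 1 | 0 | 0
1 | 1 | 1 | 0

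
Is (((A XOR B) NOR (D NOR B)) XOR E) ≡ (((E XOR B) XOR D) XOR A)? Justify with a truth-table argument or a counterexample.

No. Counterexample: with D=0, B=0, A=1, E=0, Expression 1 = 0 but Expression 2 = 1.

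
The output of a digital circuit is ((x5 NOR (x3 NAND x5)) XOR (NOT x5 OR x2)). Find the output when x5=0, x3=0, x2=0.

Substituting: ((0 NOR (0 NAND 0)) XOR (NOT 0 OR 0))
= 1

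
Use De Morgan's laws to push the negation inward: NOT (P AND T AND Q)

NOT P OR NOT T OR NOT Q
De Morgan's: NOT(AND of terms) = OR of negations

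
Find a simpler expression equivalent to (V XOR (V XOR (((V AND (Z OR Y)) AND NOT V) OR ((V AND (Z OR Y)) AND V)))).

By XOR self-cancellation ((E XOR v) XOR v = E) then distribution ((E AND v) OR (E AND NOT v) = E):
= (V AND (Z OR Y))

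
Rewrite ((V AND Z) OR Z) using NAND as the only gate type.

((((V NAND Z) NAND (V NAND Z)) NAND ((V NAND Z) NAND (V NAND Z))) NAND (Z NAND Z))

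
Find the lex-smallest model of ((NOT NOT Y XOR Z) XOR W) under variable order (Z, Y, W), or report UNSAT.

Z=0, Y=0, W=1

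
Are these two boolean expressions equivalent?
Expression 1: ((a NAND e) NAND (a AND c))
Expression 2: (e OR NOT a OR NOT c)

Yes, they are equivalent — the two output columns agree on all 8 assignments:
e | a | c | Expression 1 | Expression 2
---------------------------------------
0 | 0 | 0 | 1 | 1
0 | 0 | 1 | 1 | 1
0 | 1 | 0 | 1 | 1
0 | 1 | 1 | 0 | 0
1 | 0 | 0 | 1 | 1
1 | 0 | 1 | 1 | 1
1 | 1 | 0 | 1 | 1
1 | 1 | 1 | 1 | 1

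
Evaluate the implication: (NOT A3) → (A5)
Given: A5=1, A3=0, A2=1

Antecedent (NOT A3) = 1; consequent (A5) = 1.
1 → 1 = 1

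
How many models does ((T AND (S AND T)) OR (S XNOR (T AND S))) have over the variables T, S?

Satisfying assignments: (0,0), (1,0), (1,1)
Count: 3 out of 4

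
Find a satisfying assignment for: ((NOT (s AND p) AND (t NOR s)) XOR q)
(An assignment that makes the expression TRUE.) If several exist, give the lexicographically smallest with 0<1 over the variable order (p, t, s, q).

p=0, t=0, s=0, q=0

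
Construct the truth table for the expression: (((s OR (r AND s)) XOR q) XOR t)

s | q | r | t | Output
----------------------
0 | 0 | 0 | 0 | 0
0 | 0 | 0 | 1 | 1
0 | 0 | 1 | 0 | 0
0 | 0 | 1 | 1 | 1
0 | 1 | 0 | 0 | 1
0 | 1 | 0 | 1 | 0
0 | 1 | 1 | 0 | 1
0 | 1 | 1 | 1 | 0
1 | 0 | 0 | 0 | 1
1 | 0 | 0 | 1 | 0
1 | 0 | 1 | 0 | 1
1 | 0 | 1 | 1 | 0
1 | 1 | 0 | 0 | 0
1 | 1 | 0 | 1 | 1
1 | 1 | 1 | 0 | 0
1 | 1 | 1 | 1 | 1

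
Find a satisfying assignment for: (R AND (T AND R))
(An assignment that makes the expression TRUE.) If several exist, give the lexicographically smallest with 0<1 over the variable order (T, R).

T=1, R=1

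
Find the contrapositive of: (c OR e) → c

Contrapositive: NOT c → NOT (c OR e)
Note: A statement and its contrapositive are logically equivalent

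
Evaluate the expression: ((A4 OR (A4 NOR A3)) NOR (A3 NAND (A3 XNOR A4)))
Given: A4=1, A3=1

Substituting: ((1 OR (1 NOR 1)) NOR (1 NAND (1 XNOR 1)))
= 0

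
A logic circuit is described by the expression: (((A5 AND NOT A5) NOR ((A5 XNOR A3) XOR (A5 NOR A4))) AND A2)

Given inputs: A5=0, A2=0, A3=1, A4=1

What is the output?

Substituting: (((0 AND NOT 0) NOR ((0 XNOR 1) XOR (0 NOR 1))) AND 0)
= 0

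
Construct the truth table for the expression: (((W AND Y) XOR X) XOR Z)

W | X | Z | Y | Output
----------------------
0 | 0 | 0 | 0 | 0
0 | 0 | 0 | 1 | 0
0 | 0 | 1 | 0 | 1
0 | 0 | 1 | 1 | 1
0 | 1 | 0 | 0 | 1
0 | 1 | 0 | 1 | 1
0 | 1 | 1 | 0 | 0
0 | 1 | 1 | 1 | 0
1 | 0 | 0 | 0 | 0
1 | 0 | 0 | 1 | 1
1 | 0 | 1 | 0 | 1
1 | 0 | 1 | 1 | 0
1 | 1 | 0 | 0 | 1
1 | 1 | 0 | 1 | 0
1 | 1 | 1 | 0 | 0
1 | 1 | 1 | 1 | 1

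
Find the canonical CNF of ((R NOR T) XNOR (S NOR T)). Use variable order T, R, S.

(T OR R OR NOT S) AND (T OR NOT R OR S)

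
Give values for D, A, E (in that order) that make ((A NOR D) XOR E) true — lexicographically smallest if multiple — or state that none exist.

D=0, A=0, E=0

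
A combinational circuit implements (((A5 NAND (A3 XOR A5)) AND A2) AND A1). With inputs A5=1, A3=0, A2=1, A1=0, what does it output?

Substituting: (((1 NAND (0 XOR 1)) AND 1) AND 0)
= 0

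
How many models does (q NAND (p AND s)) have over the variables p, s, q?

Satisfying assignments: (0,0,0), (0,0,1), (0,1,0), (0,1,1), (1,0,0), (1,0,1), (1,1,0)
Count: 7 out of 8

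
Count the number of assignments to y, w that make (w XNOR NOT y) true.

Satisfying assignments: (0,1), (1,0)
Count: 2 out of 4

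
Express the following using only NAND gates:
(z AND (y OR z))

((z NAND ((y NAND y) NAND (z NAND z))) NAND (z NAND ((y NAND y) NAND (z NAND z))))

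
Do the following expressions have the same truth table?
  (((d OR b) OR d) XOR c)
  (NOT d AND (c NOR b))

No. Counterexample: with c=0, d=0, b=0, Expression 1 = 0 but Expression 2 = 1.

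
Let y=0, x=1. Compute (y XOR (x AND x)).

Substituting: (0 XOR (1 AND 1))
= 1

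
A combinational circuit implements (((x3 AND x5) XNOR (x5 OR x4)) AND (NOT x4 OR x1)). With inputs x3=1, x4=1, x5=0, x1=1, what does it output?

Substituting: (((1 AND 0) XNOR (0 OR 1)) AND (NOT 1 OR 1))
= 0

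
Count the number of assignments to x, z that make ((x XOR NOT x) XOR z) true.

Satisfying assignments: (0,0), (1,0)
Count: 2 out of 4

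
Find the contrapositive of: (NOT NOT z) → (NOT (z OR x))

Contrapositive: (z OR x) → NOT z
Note: A statement and its contrapositive are logically equivalent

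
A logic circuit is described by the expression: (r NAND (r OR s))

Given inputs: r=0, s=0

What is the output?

Substituting: (0 NAND (0 OR 0))
= 1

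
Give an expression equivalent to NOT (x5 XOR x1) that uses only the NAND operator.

(((x5 NAND (x5 NAND x1)) NAND (x1 NAND (x5 NAND x1))) NAND ((x5 NAND (x5 NAND x1)) NAND (x1 NAND (x5 NAND x1))))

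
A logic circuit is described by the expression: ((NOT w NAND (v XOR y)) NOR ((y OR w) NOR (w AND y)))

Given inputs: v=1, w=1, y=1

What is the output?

Substituting: ((NOT 1 NAND (1 XOR 1)) NOR ((1 OR 1) NOR (1 AND 1)))
= 0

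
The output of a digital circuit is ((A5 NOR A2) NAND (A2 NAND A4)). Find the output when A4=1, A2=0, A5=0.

Substituting: ((0 NOR 0) NAND (0 NAND 1))
= 0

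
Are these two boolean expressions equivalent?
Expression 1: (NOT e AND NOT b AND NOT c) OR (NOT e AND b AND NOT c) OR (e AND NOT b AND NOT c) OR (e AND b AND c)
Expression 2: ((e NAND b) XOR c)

Yes, they are equivalent — the two output columns agree on all 8 assignments:
e | b | c | Expression 1 | Expression 2
---------------------------------------
0 | 0 | 0 | 1 | 1
0 | 0 | 1 | 0 | 0
0 | 1 | 0 | 1 | 1
0 | 1 | 1 | 0 | 0
1 | 0 | 0 | 1 | 1
1 | 0 | 1 | 0 | 0
1 | 1 | 0 | 0 | 0
1 | 1 | 1 | 1 | 1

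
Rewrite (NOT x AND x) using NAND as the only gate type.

(((x NAND x) NAND x) NAND ((x NAND x) NAND x))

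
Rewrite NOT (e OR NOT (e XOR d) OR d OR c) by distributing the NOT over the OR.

NOT e AND (e XOR d) AND NOT d AND NOT c
De Morgan's: NOT(OR of terms) = AND of negations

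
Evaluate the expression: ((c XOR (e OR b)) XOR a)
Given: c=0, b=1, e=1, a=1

Substituting: ((0 XOR (1 OR 1)) XOR 1)
= 0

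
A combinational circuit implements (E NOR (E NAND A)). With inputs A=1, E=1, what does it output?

Substituting: (1 NOR (1 NAND 1))
= 0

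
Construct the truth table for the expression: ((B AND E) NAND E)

B | E | Output
--------------
0 | 0 | 1
0 | 1 | 1
1 | 0 | 1
1 | 1 | 0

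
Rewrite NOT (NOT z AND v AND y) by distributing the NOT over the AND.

z OR NOT v OR NOT y
De Morgan's: NOT(AND of terms) = OR of negations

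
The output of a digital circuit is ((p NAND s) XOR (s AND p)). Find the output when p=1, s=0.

Substituting: ((1 NAND 0) XOR (0 AND 1))
= 1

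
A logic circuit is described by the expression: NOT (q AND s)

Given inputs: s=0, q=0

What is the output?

Substituting: NOT (0 AND 0)
= 1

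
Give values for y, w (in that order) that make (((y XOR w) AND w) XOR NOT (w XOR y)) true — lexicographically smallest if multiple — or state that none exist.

y=0, w=0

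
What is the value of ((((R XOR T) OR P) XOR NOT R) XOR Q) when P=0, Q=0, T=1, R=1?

Substituting: ((((1 XOR 1) OR 0) XOR NOT 1) XOR 0)
= 0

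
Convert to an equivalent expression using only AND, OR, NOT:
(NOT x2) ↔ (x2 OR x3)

((NOT x2) AND (x2 OR x3)) OR (x2 AND NOT (x2 OR x3))
(Biconditional = both true or both false)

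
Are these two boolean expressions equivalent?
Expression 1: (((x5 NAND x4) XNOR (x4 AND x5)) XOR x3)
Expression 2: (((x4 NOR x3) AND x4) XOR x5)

No. Counterexample: with x5=0, x3=1, x4=0, Expression 1 = 1 but Expression 2 = 0.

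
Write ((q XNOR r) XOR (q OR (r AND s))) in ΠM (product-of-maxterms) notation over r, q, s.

ΠM(4, 6, 7) = (NOT r OR q OR s) AND (NOT r OR NOT q OR s) AND (NOT r OR NOT q OR NOT s)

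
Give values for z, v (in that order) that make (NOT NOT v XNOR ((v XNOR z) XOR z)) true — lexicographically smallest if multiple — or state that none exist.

UNSATISFIABLE - no assignment makes this expression true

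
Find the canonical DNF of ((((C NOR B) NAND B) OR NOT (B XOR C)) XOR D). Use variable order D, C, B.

(NOT D AND NOT C AND NOT B) OR (NOT D AND NOT C AND B) OR (NOT D AND C AND NOT B) OR (NOT D AND C AND B)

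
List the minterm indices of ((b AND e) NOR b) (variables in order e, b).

Σm(0, 2) = (NOT e AND NOT b) OR (e AND NOT b)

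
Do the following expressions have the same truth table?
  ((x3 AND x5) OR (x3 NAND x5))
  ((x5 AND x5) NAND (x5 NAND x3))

No. Counterexample: with x5=1, x3=0, Expression 1 = 1 but Expression 2 = 0.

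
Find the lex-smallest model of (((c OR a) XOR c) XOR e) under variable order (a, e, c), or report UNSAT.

a=0, e=1, c=0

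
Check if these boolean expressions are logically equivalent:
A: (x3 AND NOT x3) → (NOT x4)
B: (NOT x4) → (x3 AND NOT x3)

No, Converse is not equivalent to original (counterexample: x4=0, x3=0)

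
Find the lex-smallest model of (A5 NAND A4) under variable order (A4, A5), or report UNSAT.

A4=0, A5=0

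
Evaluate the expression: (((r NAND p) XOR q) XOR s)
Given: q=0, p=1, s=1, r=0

Substituting: (((0 NAND 1) XOR 0) XOR 1)
= 0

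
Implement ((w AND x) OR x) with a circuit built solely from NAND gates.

((((w NAND x) NAND (w NAND x)) NAND ((w NAND x) NAND (w NAND x))) NAND (x NAND x))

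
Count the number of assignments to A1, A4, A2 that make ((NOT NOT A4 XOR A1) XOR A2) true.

Satisfying assignments: (0,0,1), (0,1,0), (1,0,0), (1,1,1)
Count: 4 out of 8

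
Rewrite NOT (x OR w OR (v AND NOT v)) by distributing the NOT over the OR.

NOT x AND NOT w AND NOT (v AND NOT v)
De Morgan's: NOT(OR of terms) = AND of negations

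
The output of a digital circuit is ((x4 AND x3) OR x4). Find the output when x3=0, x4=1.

Substituting: ((1 AND 0) OR 1)
= 1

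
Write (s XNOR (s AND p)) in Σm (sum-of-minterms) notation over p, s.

Σm(0, 2, 3) = (NOT p AND NOT s) OR (p AND NOT s) OR (p AND s)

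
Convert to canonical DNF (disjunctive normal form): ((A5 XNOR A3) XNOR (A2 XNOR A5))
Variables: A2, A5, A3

(NOT A2 AND NOT A5 AND NOT A3) OR (NOT A2 AND A5 AND NOT A3) OR (A2 AND NOT A5 AND A3) OR (A2 AND A5 AND A3)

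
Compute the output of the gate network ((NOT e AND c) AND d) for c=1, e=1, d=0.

Substituting: ((NOT 1 AND 1) AND 0)
= 0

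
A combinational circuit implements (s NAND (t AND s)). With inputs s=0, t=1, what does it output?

Substituting: (0 NAND (1 AND 0))
= 1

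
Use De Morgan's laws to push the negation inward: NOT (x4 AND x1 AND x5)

NOT x4 OR NOT x1 OR NOT x5
De Morgan's: NOT(AND of terms) = OR of negations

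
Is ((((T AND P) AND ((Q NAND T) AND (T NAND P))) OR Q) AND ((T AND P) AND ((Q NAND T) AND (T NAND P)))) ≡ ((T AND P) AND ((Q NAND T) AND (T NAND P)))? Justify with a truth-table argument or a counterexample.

Yes, they are equivalent — the two output columns agree on all 8 assignments:
P | Q | T | Expression 1 | Expression 2
---------------------------------------
0 | 0 | 0 | 0 | 0
0 | 0 | 1 | 0 | 0
0 | 1 | 0 | 0 | 0
0 | 1 | 1 | 0 | 0
1 | 0 | 0 | 0 | 0
1 | 0 | 1 | 0 | 0
1 | 1 | 0 | 0 | 0
1 | 1 | 1 | 0 | 0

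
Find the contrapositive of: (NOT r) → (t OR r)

Contrapositive: NOT (t OR r) → r
Note: A statement and its contrapositive are logically equivalent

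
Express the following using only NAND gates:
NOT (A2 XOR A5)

(((A2 NAND (A2 NAND A5)) NAND (A5 NAND (A2 NAND A5))) NAND ((A2 NAND (A2 NAND A5)) NAND (A5 NAND (A2 NAND A5))))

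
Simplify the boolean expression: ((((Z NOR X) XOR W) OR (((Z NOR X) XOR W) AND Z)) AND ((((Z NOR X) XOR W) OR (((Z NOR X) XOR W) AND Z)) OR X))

By absorption (E AND (E OR v) = E) then absorption (E OR (E AND v) = E):
= ((Z NOR X) XOR W)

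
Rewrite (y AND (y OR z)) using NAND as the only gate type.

((y NAND ((y NAND y) NAND (z NAND z))) NAND (y NAND ((y NAND y) NAND (z NAND z))))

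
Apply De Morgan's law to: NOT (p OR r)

NOT p AND NOT r
De Morgan's: NOT(OR of terms) = AND of negations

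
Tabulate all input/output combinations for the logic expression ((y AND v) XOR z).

y | v | z | Output
------------------
0 | 0 | 0 | 0
0 | 0 | 1 | 1
0 | 1 | 0 | 0
0 | 1 | 1 | 1
1 | 0 | 0 | 0
1 | 0 | 1 | 1
1 | 1 | 0 | 1
1 | 1 | 1 | 0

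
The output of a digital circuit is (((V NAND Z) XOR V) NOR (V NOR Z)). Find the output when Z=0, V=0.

Substituting: (((0 NAND 0) XOR 0) NOR (0 NOR 0))
= 0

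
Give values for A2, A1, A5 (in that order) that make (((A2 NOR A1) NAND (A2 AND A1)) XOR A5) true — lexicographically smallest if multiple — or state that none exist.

A2=0, A1=0, A5=0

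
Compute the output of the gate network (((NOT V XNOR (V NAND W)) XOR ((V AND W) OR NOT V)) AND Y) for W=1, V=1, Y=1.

Substituting: (((NOT 1 XNOR (1 NAND 1)) XOR ((1 AND 1) OR NOT 1)) AND 1)
= 0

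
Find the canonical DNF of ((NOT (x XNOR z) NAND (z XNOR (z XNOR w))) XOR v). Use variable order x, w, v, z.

(NOT x AND NOT w AND NOT v AND NOT z) OR (NOT x AND NOT w AND NOT v AND z) OR (NOT x AND w AND NOT v AND NOT z) OR (NOT x AND w AND v AND z) OR (x AND NOT w AND NOT v AND NOT z) OR (x AND NOT w AND NOT v AND z) OR (x AND w AND NOT v AND z) OR (x AND w AND v AND NOT z)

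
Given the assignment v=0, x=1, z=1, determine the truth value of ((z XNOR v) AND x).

Substituting: ((1 XNOR 0) AND 1)
= 0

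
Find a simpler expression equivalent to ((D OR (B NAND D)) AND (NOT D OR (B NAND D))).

By distribution ((E OR v) AND (E OR NOT v) = E):
= (B NAND D)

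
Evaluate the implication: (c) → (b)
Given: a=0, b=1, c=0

Antecedent (c) = 0; consequent (b) = 1.
0 → 1 = 1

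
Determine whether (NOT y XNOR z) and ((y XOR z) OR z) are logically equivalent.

No. Counterexample: with z=1, y=1, Expression 1 = 0 but Expression 2 = 1.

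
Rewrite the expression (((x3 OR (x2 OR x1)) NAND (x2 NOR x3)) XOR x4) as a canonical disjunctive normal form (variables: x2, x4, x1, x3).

(NOT x2 AND NOT x4 AND NOT x1 AND NOT x3) OR (NOT x2 AND NOT x4 AND NOT x1 AND x3) OR (NOT x2 AND NOT x4 AND x1 AND x3) OR (NOT x2 AND x4 AND x1 AND NOT x3) OR (x2 AND NOT x4 AND NOT x1 AND NOT x3) OR (x2 AND NOT x4 AND NOT x1 AND x3) OR (x2 AND NOT x4 AND x1 AND NOT x3) OR (x2 AND NOT x4 AND x1 AND x3)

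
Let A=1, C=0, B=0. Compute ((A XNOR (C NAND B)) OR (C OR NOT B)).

Substituting: ((1 XNOR (0 NAND 0)) OR (0 OR NOT 0))
= 1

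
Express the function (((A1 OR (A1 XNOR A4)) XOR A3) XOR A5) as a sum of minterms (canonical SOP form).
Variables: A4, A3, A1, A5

Σm(0, 2, 5, 7, 9, 10, 12, 15) = (NOT A4 AND NOT A3 AND NOT A1 AND NOT A5) OR (NOT A4 AND NOT A3 AND A1 AND NOT A5) OR (NOT A4 AND A3 AND NOT A1 AND A5) OR (NOT A4 AND A3 AND A1 AND A5) OR (A4 AND NOT A3 AND NOT A1 AND A5) OR (A4 AND NOT A3 AND A1 AND NOT A5) OR (A4 AND A3 AND NOT A1 AND NOT A5) OR (A4 AND A3 AND A1 AND A5)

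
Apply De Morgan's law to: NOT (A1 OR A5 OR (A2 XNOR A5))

NOT A1 AND NOT A5 AND NOT (A2 XNOR A5)
De Morgan's: NOT(OR of terms) = AND of negations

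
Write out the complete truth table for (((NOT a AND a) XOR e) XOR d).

e | d | a | Output
------------------
0 | 0 | 0 | 0
0 | 0 | 1 | 0
0 | 1 | 0 | 1
0 | 1 | 1 | 1
1 | 0 | 0 | 1
1 | 0 | 1 | 1
1 | 1 | 0 | 0
1 | 1 | 1 | 0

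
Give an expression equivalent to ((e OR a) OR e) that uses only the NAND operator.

((((e NAND e) NAND (a NAND a)) NAND ((e NAND e) NAND (a NAND a))) NAND (e NAND e))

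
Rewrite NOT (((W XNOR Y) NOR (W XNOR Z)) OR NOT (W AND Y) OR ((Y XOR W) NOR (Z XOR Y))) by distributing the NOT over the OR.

NOT ((W XNOR Y) NOR (W XNOR Z)) AND (W AND Y) AND NOT ((Y XOR W) NOR (Z XOR Y))
De Morgan's: NOT(OR of terms) = AND of negations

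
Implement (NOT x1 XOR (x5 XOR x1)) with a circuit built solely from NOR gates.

(((((x1 NOR x1) NOR ((((x5 NOR x1) NOR (x5 NOR x1)) NOR ((x5 NOR x1) NOR (x5 NOR x1))) NOR ((((x5 NOR x5) NOR (x1 NOR x1)) NOR ((x5 NOR x5) NOR (x1 NOR x1))) NOR (((x5 NOR x5) NOR (x1 NOR x1)) NOR ((x5 NOR x5) NOR (x1 NOR x1)))))) NOR ((x1 NOR x1) NOR ((((x5 NOR x1) NOR (x5 NOR x1)) NOR ((x5 NOR x1) NOR (x5 NOR x1))) NOR ((((x5 NOR x5) NOR (x1 NOR x1)) NOR ((x5 NOR x5) NOR (x1 NOR x1))) NOR (((x5 NOR x5) NOR (x1 NOR x1)) NOR ((x5 NOR x5) NOR (x1 NOR x1))))))) NOR (((x1 NOR x1) NOR ((((x5 NOR x1) NOR (x5 NOR x1)) NOR ((x5 NOR x1) NOR (x5 NOR x1))) NOR ((((x5 NOR x5) NOR (x1 NOR x1)) NOR ((x5 NOR x5) NOR (x1 NOR x1))) NOR (((x5 NOR x5) NOR (x1 NOR x1)) NOR ((x5 NOR x5) NOR (x1 NOR x1)))))) NOR ((x1 NOR x1) NOR ((((x5 NOR x1) NOR (x5 NOR x1)) NOR ((x5 NOR x1) NOR (x5 NOR x1))) NOR ((((x5 NOR x5) NOR (x1 NOR x1)) NOR ((x5 NOR x5) NOR (x1 NOR x1))) NOR (((x5 NOR x5) NOR (x1 NOR x1)) NOR ((x5 NOR x5) NOR (x1 NOR x1)))))))) NOR (((((x1 NOR x1) NOR (x1 NOR x1)) NOR (((((x5 NOR x1) NOR (x5 NOR x1)) NOR ((x5 NOR x1) NOR (x5 NOR x1))) NOR ((((x5 NOR x5) NOR (x1 NOR x1)) NOR ((x5 NOR x5) NOR (x1 NOR x1))) NOR (((x5 NOR x5) NOR (x1 NOR x1)) NOR ((x5 NOR x5) NOR (x1 NOR x1))))) NOR ((((x5 NOR x1) NOR (x5 NOR x1)) NOR ((x5 NOR x1) NOR (x5 NOR x1))) NOR ((((x5 NOR x5) NOR (x1 NOR x1)) NOR ((x5 NOR x5) NOR (x1 NOR x1))) NOR (((x5 NOR x5) NOR (x1 NOR x1)) NOR ((x5 NOR x5) NOR (x1 NOR x1))))))) NOR (((x1 NOR x1) NOR (x1 NOR x1)) NOR (((((x5 NOR x1) NOR (x5 NOR x1)) NOR ((x5 NOR x1) NOR (x5 NOR x1))) NOR ((((x5 NOR x5) NOR (x1 NOR x1)) NOR ((x5 NOR x5) NOR (x1 NOR x1))) NOR (((x5 NOR x5) NOR (x1 NOR x1)) NOR ((x5 NOR x5) NOR (x1 NOR x1))))) NOR ((((x5 NOR x1) NOR (x5 NOR x1)) NOR ((x5 NOR x1) NOR (x5 NOR x1))) NOR ((((x5 NOR x5) NOR (x1 NOR x1)) NOR ((x5 NOR x5) NOR (x1 NOR x1))) NOR (((x5 NOR x5) NOR (x1 NOR x1)) NOR ((x5 NOR x5) NOR (x1 NOR x1)))))))) NOR ((((x1 NOR x1) NOR (x1 NOR x1)) NOR (((((x5 NOR x1) NOR (x5 NOR x1)) NOR ((x5 NOR x1) NOR (x5 NOR x1))) NOR ((((x5 NOR x5) NOR (x1 NOR x1)) NOR ((x5 NOR x5) NOR (x1 NOR x1))) NOR (((x5 NOR x5) NOR (x1 NOR x1)) NOR ((x5 NOR x5) NOR (x1 NOR x1))))) NOR ((((x5 NOR x1) NOR (x5 NOR x1)) NOR ((x5 NOR x1) NOR (x5 NOR x1))) NOR ((((x5 NOR x5) NOR (x1 NOR x1)) NOR ((x5 NOR x5) NOR (x1 NOR x1))) NOR (((x5 NOR x5) NOR (x1 NOR x1)) NOR ((x5 NOR x5) NOR (x1 NOR x1))))))) NOR (((x1 NOR x1) NOR (x1 NOR x1)) NOR (((((x5 NOR x1) NOR (x5 NOR x1)) NOR ((x5 NOR x1) NOR (x5 NOR x1))) NOR ((((x5 NOR x5) NOR (x1 NOR x1)) NOR ((x5 NOR x5) NOR (x1 NOR x1))) NOR (((x5 NOR x5) NOR (x1 NOR x1)) NOR ((x5 NOR x5) NOR (x1 NOR x1))))) NOR ((((x5 NOR x1) NOR (x5 NOR x1)) NOR ((x5 NOR x1) NOR (x5 NOR x1))) NOR ((((x5 NOR x5) NOR (x1 NOR x1)) NOR ((x5 NOR x5) NOR (x1 NOR x1))) NOR (((x5 NOR x5) NOR (x1 NOR x1)) NOR ((x5 NOR x5) NOR (x1 NOR x1))))))))))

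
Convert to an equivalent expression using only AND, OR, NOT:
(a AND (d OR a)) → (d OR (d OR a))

NOT (a AND (d OR a)) OR (d OR (d OR a))
(Implication elimination: A → B = NOT A OR B)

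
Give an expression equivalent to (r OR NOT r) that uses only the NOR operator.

((r NOR (r NOR r)) NOR (r NOR (r NOR r)))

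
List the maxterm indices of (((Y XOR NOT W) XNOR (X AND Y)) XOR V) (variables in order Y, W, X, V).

ΠM(0, 2, 5, 7, 9, 10, 12, 15) = (Y OR W OR X OR V) AND (Y OR W OR NOT X OR V) AND (Y OR NOT W OR X OR NOT V) AND (Y OR NOT W OR NOT X OR NOT V) AND (NOT Y OR W OR X OR NOT V) AND (NOT Y OR W OR NOT X OR V) AND (NOT Y OR NOT W OR X OR V) AND (NOT Y OR NOT W OR NOT X OR NOT V)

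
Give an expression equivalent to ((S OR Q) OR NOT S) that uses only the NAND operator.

((((S NAND S) NAND (Q NAND Q)) NAND ((S NAND S) NAND (Q NAND Q))) NAND ((S NAND S) NAND (S NAND S)))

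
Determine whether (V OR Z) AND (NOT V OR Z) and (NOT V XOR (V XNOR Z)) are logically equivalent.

Yes, they are equivalent — the two output columns agree on all 4 assignments:
V | Z | Expression 1 | Expression 2
-----------------------------------
0 | 0 | 0 | 0
0 | 1 | 1 | 1
1 | 0 | 0 | 0
1 | 1 | 1 | 1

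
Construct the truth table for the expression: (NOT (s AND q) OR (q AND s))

s | q | Output
--------------
0 | 0 | 1
0 | 1 | 1
1 | 0 | 1
1 | 1 | 1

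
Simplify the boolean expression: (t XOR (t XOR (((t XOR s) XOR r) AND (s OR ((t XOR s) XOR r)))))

By XOR self-cancellation ((E XOR v) XOR v = E) then absorption (E AND (E OR v) = E):
= ((t XOR s) XOR r)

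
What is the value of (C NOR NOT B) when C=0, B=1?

Substituting: (0 NOR NOT 1)
= 1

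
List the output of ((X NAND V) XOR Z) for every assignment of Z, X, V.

Z | X | V | Output
------------------
0 | 0 | 0 | 1
0 | 0 | 1 | 1
0 | 1 | 0 | 1
0 | 1 | 1 | 0
1 | 0 | 0 | 0
1 | 0 | 1 | 0
1 | 1 | 0 | 0
1 | 1 | 1 | 1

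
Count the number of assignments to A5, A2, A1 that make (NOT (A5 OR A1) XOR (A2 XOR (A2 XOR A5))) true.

Satisfying assignments: (0,0,0), (0,1,0), (1,0,0), (1,0,1), (1,1,0), (1,1,1)
Count: 6 out of 8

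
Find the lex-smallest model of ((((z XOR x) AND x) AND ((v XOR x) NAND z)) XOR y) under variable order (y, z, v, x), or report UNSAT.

y=0, z=0, v=0, x=1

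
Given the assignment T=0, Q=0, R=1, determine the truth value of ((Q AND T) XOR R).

Substituting: ((0 AND 0) XOR 1)
= 1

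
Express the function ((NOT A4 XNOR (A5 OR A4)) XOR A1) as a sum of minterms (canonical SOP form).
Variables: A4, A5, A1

Σm(1, 2, 5, 7) = (NOT A4 AND NOT A5 AND A1) OR (NOT A4 AND A5 AND NOT A1) OR (A4 AND NOT A5 AND A1) OR (A4 AND A5 AND A1)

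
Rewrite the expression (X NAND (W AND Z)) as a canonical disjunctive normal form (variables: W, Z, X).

(NOT W AND NOT Z AND NOT X) OR (NOT W AND NOT Z AND X) OR (NOT W AND Z AND NOT X) OR (NOT W AND Z AND X) OR (W AND NOT Z AND NOT X) OR (W AND NOT Z AND X) OR (W AND Z AND NOT X)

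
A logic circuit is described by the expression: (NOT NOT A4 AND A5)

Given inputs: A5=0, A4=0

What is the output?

Substituting: (NOT NOT 0 AND 0)
= 0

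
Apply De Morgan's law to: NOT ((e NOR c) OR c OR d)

NOT (e NOR c) AND NOT c AND NOT d
De Morgan's: NOT(OR of terms) = AND of negations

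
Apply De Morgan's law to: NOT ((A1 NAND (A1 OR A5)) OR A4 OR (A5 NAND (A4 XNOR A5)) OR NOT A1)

NOT (A1 NAND (A1 OR A5)) AND NOT A4 AND NOT (A5 NAND (A4 XNOR A5)) AND A1
De Morgan's: NOT(OR of terms) = AND of negations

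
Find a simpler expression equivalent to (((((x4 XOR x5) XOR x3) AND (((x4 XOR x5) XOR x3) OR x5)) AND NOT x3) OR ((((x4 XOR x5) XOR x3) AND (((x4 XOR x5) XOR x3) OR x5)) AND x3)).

By distribution ((E AND v) OR (E AND NOT v) = E) then absorption (E AND (E OR v) = E):
= ((x4 XOR x5) XOR x3)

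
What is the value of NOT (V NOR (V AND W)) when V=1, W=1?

Substituting: NOT (1 NOR (1 AND 1))
= 1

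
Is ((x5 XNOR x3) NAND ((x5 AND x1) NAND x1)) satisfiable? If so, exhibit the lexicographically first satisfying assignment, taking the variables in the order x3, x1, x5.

x3=0, x1=0, x5=1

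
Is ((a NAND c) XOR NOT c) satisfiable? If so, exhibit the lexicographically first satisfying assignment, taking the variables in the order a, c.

a=0, c=1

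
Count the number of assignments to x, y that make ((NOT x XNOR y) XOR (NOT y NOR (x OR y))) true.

Satisfying assignments: (0,1), (1,0)
Count: 2 out of 4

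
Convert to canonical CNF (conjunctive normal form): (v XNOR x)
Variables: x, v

(x OR NOT v) AND (NOT x OR v)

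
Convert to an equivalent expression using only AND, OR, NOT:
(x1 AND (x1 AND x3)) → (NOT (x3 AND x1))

NOT (x1 AND (x1 AND x3)) OR (NOT (x3 AND x1))
(Implication elimination: A → B = NOT A OR B)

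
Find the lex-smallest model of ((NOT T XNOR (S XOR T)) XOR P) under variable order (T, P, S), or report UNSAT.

T=0, P=0, S=1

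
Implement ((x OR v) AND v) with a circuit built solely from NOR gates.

((((x NOR v) NOR (x NOR v)) NOR ((x NOR v) NOR (x NOR v))) NOR (v NOR v))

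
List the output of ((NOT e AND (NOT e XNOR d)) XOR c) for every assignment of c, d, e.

c | d | e | Output
------------------
0 | 0 | 0 | 0
0 | 0 | 1 | 0
0 | 1 | 0 | 1
0 | 1 | 1 | 0
1 | 0 | 0 | 1
1 | 0 | 1 | 1
1 | 1 | 0 | 0
1 | 1 | 1 | 1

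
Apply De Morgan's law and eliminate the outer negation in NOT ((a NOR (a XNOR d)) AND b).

NOT (a NOR (a XNOR d)) OR NOT b
De Morgan's: NOT(AND of terms) = OR of negations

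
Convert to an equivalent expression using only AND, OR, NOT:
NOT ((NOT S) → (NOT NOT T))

(NOT S) AND NOT T
(Negated implication: NOT(A → B) = A AND NOT B)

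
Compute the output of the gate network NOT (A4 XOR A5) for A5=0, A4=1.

Substituting: NOT (1 XOR 0)
= 0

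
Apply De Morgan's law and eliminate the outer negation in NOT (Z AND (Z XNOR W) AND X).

NOT Z OR NOT (Z XNOR W) OR NOT X
De Morgan's: NOT(AND of terms) = OR of negations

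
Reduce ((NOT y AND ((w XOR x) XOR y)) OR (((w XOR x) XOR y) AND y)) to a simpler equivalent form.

By distribution ((E AND v) OR (E AND NOT v) = E):
= ((w XOR x) XOR y)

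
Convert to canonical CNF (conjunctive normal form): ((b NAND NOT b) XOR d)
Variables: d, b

(NOT d OR b) AND (NOT d OR NOT b)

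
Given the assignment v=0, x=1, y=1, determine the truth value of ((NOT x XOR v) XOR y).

Substituting: ((NOT 1 XOR 0) XOR 1)
= 1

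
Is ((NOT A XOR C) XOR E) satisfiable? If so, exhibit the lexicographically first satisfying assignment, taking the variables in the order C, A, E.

C=0, A=0, E=0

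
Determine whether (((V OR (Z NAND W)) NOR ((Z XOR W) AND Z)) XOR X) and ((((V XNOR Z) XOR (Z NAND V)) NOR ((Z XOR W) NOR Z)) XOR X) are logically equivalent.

No. Counterexample: with V=0, Z=0, W=1, X=0, Expression 1 = 0 but Expression 2 = 1.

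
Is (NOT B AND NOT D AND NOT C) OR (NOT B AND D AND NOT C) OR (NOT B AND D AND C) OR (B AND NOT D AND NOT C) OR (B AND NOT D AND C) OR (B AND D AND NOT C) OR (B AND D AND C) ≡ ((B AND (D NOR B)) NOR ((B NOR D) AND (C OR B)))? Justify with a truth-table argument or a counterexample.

Yes, they are equivalent — the two output columns agree on all 8 assignments:
B | D | C | Expression 1 | Expression 2
---------------------------------------
0 | 0 | 0 | 1 | 1
0 | 0 | 1 | 0 | 0
0 | 1 | 0 | 1 | 1
0 | 1 | 1 | 1 | 1
1 | 0 | 0 | 1 | 1
1 | 0 | 1 | 1 | 1
1 | 1 | 0 | 1 | 1
1 | 1 | 1 | 1 | 1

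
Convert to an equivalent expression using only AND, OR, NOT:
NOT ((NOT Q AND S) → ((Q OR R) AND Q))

(NOT Q AND S) AND NOT ((Q OR R) AND Q)
(Negated implication: NOT(A → B) = A AND NOT B)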